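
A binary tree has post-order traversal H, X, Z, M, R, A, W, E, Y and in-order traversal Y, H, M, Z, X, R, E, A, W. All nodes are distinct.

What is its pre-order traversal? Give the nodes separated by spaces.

Y E R M H Z X W A

The last element of post-order is the root; it splits in-order into left and right subtrees.
Root Y: left subtree has 0 nodes { }, right has 8 {H, M, Z, X, R, E, A, W}.
  Root E: left subtree has 5 nodes {H, M, Z, X, R}, right has 2 {A, W}.
    Root R: left subtree has 4 nodes {H, M, Z, X}, right has 0 { }.
      Root M: left subtree has 1 node {H}, right has 2 {Z, X}.
        Root Z: left subtree has 0 nodes { }, right has 1 {X}.
    Root W: left subtree has 1 node {A}, right has 0 { }.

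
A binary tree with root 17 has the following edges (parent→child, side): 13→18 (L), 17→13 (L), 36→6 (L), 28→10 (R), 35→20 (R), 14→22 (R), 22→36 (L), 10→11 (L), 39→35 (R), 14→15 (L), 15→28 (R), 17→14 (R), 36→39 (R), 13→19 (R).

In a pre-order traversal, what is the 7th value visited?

28

Pre-order visits the node, then its left subtree, then its right subtree.
Visit 17.
At 17: go left to 13.
  Visit 13.
  At 13: go left to 18.
    18 is a leaf — visit 18.
  At 13: go right to 19.
    19 is a leaf — visit 19.
At 17: go right to 14.
  Visit 14.
  At 14: go left to 15.
    Visit 15.
    At 15: no left child.
    At 15: go right to 28.
      Visit 28.
      At 28: no left child.
      At 28: go right to 10.
        Visit 10.
        At 10: go left to 11.
          11 is a leaf — visit 11.
        At 10: no right child.
  At 14: go right to 22.
    Visit 22.
    At 22: go left to 36.
      Visit 36.
      At 36: go left to 6.
        6 is a leaf — visit 6.
      At 36: go right to 39.
        Visit 39.
        At 39: no left child.
        At 39: go right to 35.
          Visit 35.
          At 35: no left child.
          At 35: go right to 20.
            20 is a leaf — visit 20.
    At 22: no right child.
Full pre-order sequence: 17, 13, 18, 19, 14, 15, 28, 10, 11, 22, 36, 6, 39, 35, 20.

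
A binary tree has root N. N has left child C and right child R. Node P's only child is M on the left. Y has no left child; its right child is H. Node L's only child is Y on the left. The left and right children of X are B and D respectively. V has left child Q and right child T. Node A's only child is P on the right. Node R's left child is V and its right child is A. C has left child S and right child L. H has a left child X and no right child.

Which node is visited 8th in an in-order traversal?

In-order visits the left subtree, then the node, then the right subtree.
At N: go left to C.
  At C: go left to S.
    S is a leaf — visit S.
  Visit C.
  At C: go right to L.
    At L: go left to Y.
      At Y: no left child.
      Visit Y.
      At Y: go right to H.
        At H: go left to X.
          At X: go left to B.
            B is a leaf — visit B.
          Visit X.
          At X: go right to D.
            D is a leaf — visit D.
        Visit H.
        At H: no right child.
    Visit L.
    At L: no right child.
Visit N.
At N: go right to R.
  At R: go left to V.
    At V: go left to Q.
      Q is a leaf — visit Q.
    Visit V.
    At V: go right to T.
      T is a leaf — visit T.
  Visit R.
  At R: go right to A.
    At A: no left child.
    Visit A.
    At A: go right to P.
      At P: go left to M.
        M is a leaf — visit M.
      Visit P.
      At P: no right child.
Full in-order sequence: S, C, Y, B, X, D, H, L, N, Q, V, T, R, A, M, P.

L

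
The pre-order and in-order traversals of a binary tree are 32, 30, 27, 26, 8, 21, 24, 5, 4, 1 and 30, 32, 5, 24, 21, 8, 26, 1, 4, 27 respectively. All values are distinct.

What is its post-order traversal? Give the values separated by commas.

The first element of pre-order is the root; it splits in-order into left and right subtrees.
Root 32: left subtree has 1 node {30}, right has 8 {5, 24, 21, 8, 26, 1, 4, 27}.
  Root 27: left subtree has 7 nodes {5, 24, 21, 8, 26, 1, 4}, right has 0 { }.
    Root 26: left subtree has 4 nodes {5, 24, 21, 8}, right has 2 {1, 4}.
      Root 8: left subtree has 3 nodes {5, 24, 21}, right has 0 { }.
        Root 21: left subtree has 2 nodes {5, 24}, right has 0 { }.
          Root 24: left subtree has 1 node {5}, right has 0 { }.
      Root 4: left subtree has 1 node {1}, right has 0 { }.

30, 5, 24, 21, 8, 1, 4, 26, 27, 32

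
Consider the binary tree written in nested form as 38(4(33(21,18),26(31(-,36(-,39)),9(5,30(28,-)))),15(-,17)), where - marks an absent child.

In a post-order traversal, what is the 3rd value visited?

Post-order visits the left subtree, then the right subtree, then the node.
At 38: go left to 4.
  At 4: go left to 33.
    At 33: go left to 21.
      21 is a leaf — visit 21.
    At 33: go right to 18.
      18 is a leaf — visit 18.
    Visit 33.
  At 4: go right to 26.
    At 26: go left to 31.
      At 31: no left child.
      At 31: go right to 36.
        At 36: no left child.
        At 36: go right to 39.
          39 is a leaf — visit 39.
        Visit 36.
      Visit 31.
    At 26: go right to 9.
      At 9: go left to 5.
        5 is a leaf — visit 5.
      At 9: go right to 30.
        At 30: go left to 28.
          28 is a leaf — visit 28.
        At 30: no right child.
        Visit 30.
      Visit 9.
    Visit 26.
  Visit 4.
At 38: go right to 15.
  At 15: no left child.
  At 15: go right to 17.
    17 is a leaf — visit 17.
  Visit 15.
Visit 38.
Full post-order sequence: 21, 18, 33, 39, 36, 31, 5, 28, 30, 9, 26, 4, 17, 15, 38.

33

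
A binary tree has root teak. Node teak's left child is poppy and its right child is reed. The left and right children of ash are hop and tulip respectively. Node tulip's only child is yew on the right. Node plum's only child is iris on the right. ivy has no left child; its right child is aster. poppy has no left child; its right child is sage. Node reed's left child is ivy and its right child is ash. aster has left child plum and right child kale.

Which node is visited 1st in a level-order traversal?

Level-order visits nodes level by level from the root, left to right within each level.
Level 0: teak
Level 1: poppy, reed
Level 2: sage, ivy, ash
Level 3: aster, hop, tulip
Level 4: plum, kale, yew
Level 5: iris
Full level-order sequence: teak, poppy, reed, sage, ivy, ash, aster, hop, tulip, plum, kale, yew, iris.

teak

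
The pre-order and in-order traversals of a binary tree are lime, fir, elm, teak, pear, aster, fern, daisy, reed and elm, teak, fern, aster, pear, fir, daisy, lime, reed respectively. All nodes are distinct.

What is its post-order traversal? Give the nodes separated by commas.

fern, aster, pear, teak, elm, daisy, fir, reed, lime

The first element of pre-order is the root; it splits in-order into left and right subtrees.
Root lime: left subtree has 7 nodes {elm, teak, fern, aster, pear, fir, daisy}, right has 1 {reed}.
  Root fir: left subtree has 5 nodes {elm, teak, fern, aster, pear}, right has 1 {daisy}.
    Root elm: left subtree has 0 nodes { }, right has 4 {teak, fern, aster, pear}.
      Root teak: left subtree has 0 nodes { }, right has 3 {fern, aster, pear}.
        Root pear: left subtree has 2 nodes {fern, aster}, right has 0 { }.
          Root aster: left subtree has 1 node {fern}, right has 0 { }.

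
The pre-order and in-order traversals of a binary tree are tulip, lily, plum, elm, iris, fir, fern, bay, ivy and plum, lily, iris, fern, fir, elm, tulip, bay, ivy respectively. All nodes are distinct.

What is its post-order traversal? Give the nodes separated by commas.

plum, fern, fir, iris, elm, lily, ivy, bay, tulip

The first element of pre-order is the root; it splits in-order into left and right subtrees.
Root tulip: left subtree has 6 nodes {plum, lily, iris, fern, fir, elm}, right has 2 {bay, ivy}.
  Root lily: left subtree has 1 node {plum}, right has 4 {iris, fern, fir, elm}.
    Root elm: left subtree has 3 nodes {iris, fern, fir}, right has 0 { }.
      Root iris: left subtree has 0 nodes { }, right has 2 {fern, fir}.
        Root fir: left subtree has 1 node {fern}, right has 0 { }.
  Root bay: left subtree has 0 nodes { }, right has 1 {ivy}.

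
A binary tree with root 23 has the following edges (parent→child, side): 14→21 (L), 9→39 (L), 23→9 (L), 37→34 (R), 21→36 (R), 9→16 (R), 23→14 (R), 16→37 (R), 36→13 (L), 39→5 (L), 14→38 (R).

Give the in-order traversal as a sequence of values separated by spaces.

In-order visits the left subtree, then the node, then the right subtree.
At 23: go left to 9.
  At 9: go left to 39.
    At 39: go left to 5.
      5 is a leaf — visit 5.
    Visit 39.
    At 39: no right child.
  Visit 9.
  At 9: go right to 16.
    At 16: no left child.
    Visit 16.
    At 16: go right to 37.
      At 37: no left child.
      Visit 37.
      At 37: go right to 34.
        34 is a leaf — visit 34.
Visit 23.
At 23: go right to 14.
  At 14: go left to 21.
    At 21: no left child.
    Visit 21.
    At 21: go right to 36.
      At 36: go left to 13.
        13 is a leaf — visit 13.
      Visit 36.
      At 36: no right child.
  Visit 14.
  At 14: go right to 38.
    38 is a leaf — visit 38.

5 39 9 16 37 34 23 21 13 36 14 38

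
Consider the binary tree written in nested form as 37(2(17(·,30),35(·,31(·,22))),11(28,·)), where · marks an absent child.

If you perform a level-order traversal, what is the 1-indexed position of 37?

Level-order visits nodes level by level from the root, left to right within each level.
Level 0: 37
Level 1: 2, 11
Level 2: 17, 35, 28
Level 3: 30, 31
Level 4: 22
Full level-order sequence: 37, 2, 11, 17, 35, 28, 30, 31, 22.

1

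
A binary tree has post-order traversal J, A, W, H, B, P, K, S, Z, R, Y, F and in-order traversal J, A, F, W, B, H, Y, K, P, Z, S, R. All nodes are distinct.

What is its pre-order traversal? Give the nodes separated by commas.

F, A, J, Y, B, W, H, R, Z, K, P, S

The last element of post-order is the root; it splits in-order into left and right subtrees.
Root F: left subtree has 2 nodes {J, A}, right has 9 {W, B, H, Y, K, P, Z, S, R}.
  Root A: left subtree has 1 node {J}, right has 0 { }.
  Root Y: left subtree has 3 nodes {W, B, H}, right has 5 {K, P, Z, S, R}.
    Root B: left subtree has 1 node {W}, right has 1 {H}.
    Root R: left subtree has 4 nodes {K, P, Z, S}, right has 0 { }.
      Root Z: left subtree has 2 nodes {K, P}, right has 1 {S}.
        Root K: left subtree has 0 nodes { }, right has 1 {P}.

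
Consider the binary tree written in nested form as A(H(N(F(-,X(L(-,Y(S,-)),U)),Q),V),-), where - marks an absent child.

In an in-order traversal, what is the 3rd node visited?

S

In-order visits the left subtree, then the node, then the right subtree.
At A: go left to H.
  At H: go left to N.
    At N: go left to F.
      At F: no left child.
      Visit F.
      At F: go right to X.
        At X: go left to L.
          At L: no left child.
          Visit L.
          At L: go right to Y.
            At Y: go left to S.
              S is a leaf — visit S.
            Visit Y.
            At Y: no right child.
        Visit X.
        At X: go right to U.
          U is a leaf — visit U.
    Visit N.
    At N: go right to Q.
      Q is a leaf — visit Q.
  Visit H.
  At H: go right to V.
    V is a leaf — visit V.
Visit A.
At A: no right child.
Full in-order sequence: F, L, S, Y, X, U, N, Q, H, V, A.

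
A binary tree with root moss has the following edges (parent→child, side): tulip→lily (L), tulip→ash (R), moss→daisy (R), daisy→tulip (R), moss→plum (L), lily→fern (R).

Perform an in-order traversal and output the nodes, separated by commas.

plum, moss, daisy, lily, fern, tulip, ash

In-order visits the left subtree, then the node, then the right subtree.
At moss: go left to plum.
  plum is a leaf — visit plum.
Visit moss.
At moss: go right to daisy.
  At daisy: no left child.
  Visit daisy.
  At daisy: go right to tulip.
    At tulip: go left to lily.
      At lily: no left child.
      Visit lily.
      At lily: go right to fern.
        fern is a leaf — visit fern.
    Visit tulip.
    At tulip: go right to ash.
      ash is a leaf — visit ash.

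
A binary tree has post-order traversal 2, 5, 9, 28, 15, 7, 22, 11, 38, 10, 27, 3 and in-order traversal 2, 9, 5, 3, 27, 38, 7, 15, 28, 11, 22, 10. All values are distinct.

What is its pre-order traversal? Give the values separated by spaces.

3 9 2 5 27 10 38 11 7 15 28 22

The last element of post-order is the root; it splits in-order into left and right subtrees.
Root 3: left subtree has 3 nodes {2, 9, 5}, right has 8 {27, 38, 7, 15, 28, 11, 22, 10}.
  Root 9: left subtree has 1 node {2}, right has 1 {5}.
  Root 27: left subtree has 0 nodes { }, right has 7 {38, 7, 15, 28, 11, 22, 10}.
    Root 10: left subtree has 6 nodes {38, 7, 15, 28, 11, 22}, right has 0 { }.
      Root 38: left subtree has 0 nodes { }, right has 5 {7, 15, 28, 11, 22}.
        Root 11: left subtree has 3 nodes {7, 15, 28}, right has 1 {22}.
          Root 7: left subtree has 0 nodes { }, right has 2 {15, 28}.
            Root 15: left subtree has 0 nodes { }, right has 1 {28}.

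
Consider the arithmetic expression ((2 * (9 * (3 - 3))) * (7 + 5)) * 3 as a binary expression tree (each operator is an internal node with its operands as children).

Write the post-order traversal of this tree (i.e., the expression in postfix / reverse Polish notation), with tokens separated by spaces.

Post-order on an expression tree gives postfix notation: for each operator, emit left operand, right operand, then the operator.

2 9 3 3 - * * 7 5 + * 3 *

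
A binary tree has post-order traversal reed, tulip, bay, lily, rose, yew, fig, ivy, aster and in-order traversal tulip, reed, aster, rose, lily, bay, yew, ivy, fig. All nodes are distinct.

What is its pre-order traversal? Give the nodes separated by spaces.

aster tulip reed ivy yew rose lily bay fig

The last element of post-order is the root; it splits in-order into left and right subtrees.
Root aster: left subtree has 2 nodes {tulip, reed}, right has 6 {rose, lily, bay, yew, ivy, fig}.
  Root tulip: left subtree has 0 nodes { }, right has 1 {reed}.
  Root ivy: left subtree has 4 nodes {rose, lily, bay, yew}, right has 1 {fig}.
    Root yew: left subtree has 3 nodes {rose, lily, bay}, right has 0 { }.
      Root rose: left subtree has 0 nodes { }, right has 2 {lily, bay}.
        Root lily: left subtree has 0 nodes { }, right has 1 {bay}.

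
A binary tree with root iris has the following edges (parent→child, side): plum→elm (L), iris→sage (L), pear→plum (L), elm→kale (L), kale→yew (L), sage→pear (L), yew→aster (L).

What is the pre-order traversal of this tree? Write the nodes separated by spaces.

Pre-order visits the node, then its left subtree, then its right subtree.
Visit iris.
At iris: go left to sage.
  Visit sage.
  At sage: go left to pear.
    Visit pear.
    At pear: go left to plum.
      Visit plum.
      At plum: go left to elm.
        Visit elm.
        At elm: go left to kale.
          Visit kale.
          At kale: go left to yew.
            Visit yew.
            At yew: go left to aster.
              aster is a leaf — visit aster.
            At yew: no right child.
          At kale: no right child.
        At elm: no right child.
      At plum: no right child.
    At pear: no right child.
  At sage: no right child.
At iris: no right child.

iris sage pear plum elm kale yew aster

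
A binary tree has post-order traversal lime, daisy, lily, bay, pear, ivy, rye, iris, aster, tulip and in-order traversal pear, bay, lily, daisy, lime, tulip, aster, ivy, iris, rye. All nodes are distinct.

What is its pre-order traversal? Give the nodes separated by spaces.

tulip pear bay lily daisy lime aster iris ivy rye

The last element of post-order is the root; it splits in-order into left and right subtrees.
Root tulip: left subtree has 5 nodes {pear, bay, lily, daisy, lime}, right has 4 {aster, ivy, iris, rye}.
  Root pear: left subtree has 0 nodes { }, right has 4 {bay, lily, daisy, lime}.
    Root bay: left subtree has 0 nodes { }, right has 3 {lily, daisy, lime}.
      Root lily: left subtree has 0 nodes { }, right has 2 {daisy, lime}.
        Root daisy: left subtree has 0 nodes { }, right has 1 {lime}.
  Root aster: left subtree has 0 nodes { }, right has 3 {ivy, iris, rye}.
    Root iris: left subtree has 1 node {ivy}, right has 1 {rye}.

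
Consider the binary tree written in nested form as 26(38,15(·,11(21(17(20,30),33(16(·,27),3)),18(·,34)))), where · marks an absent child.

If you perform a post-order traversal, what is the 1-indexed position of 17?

4

Post-order visits the left subtree, then the right subtree, then the node.
At 26: go left to 38.
  38 is a leaf — visit 38.
At 26: go right to 15.
  At 15: no left child.
  At 15: go right to 11.
    At 11: go left to 21.
      At 21: go left to 17.
        At 17: go left to 20.
          20 is a leaf — visit 20.
        At 17: go right to 30.
          30 is a leaf — visit 30.
        Visit 17.
      At 21: go right to 33.
        At 33: go left to 16.
          At 16: no left child.
          At 16: go right to 27.
            27 is a leaf — visit 27.
          Visit 16.
        At 33: go right to 3.
          3 is a leaf — visit 3.
        Visit 33.
      Visit 21.
    At 11: go right to 18.
      At 18: no left child.
      At 18: go right to 34.
        34 is a leaf — visit 34.
      Visit 18.
    Visit 11.
  Visit 15.
Visit 26.
Full post-order sequence: 38, 20, 30, 17, 27, 16, 3, 33, 21, 34, 18, 11, 15, 26.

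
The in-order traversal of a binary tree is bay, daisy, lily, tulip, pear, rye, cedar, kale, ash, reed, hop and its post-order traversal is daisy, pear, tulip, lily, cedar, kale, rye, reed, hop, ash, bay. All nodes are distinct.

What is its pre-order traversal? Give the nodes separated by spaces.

The last element of post-order is the root; it splits in-order into left and right subtrees.
Root bay: left subtree has 0 nodes { }, right has 10 {daisy, lily, tulip, pear, rye, cedar, kale, ash, reed, hop}.
  Root ash: left subtree has 7 nodes {daisy, lily, tulip, pear, rye, cedar, kale}, right has 2 {reed, hop}.
    Root rye: left subtree has 4 nodes {daisy, lily, tulip, pear}, right has 2 {cedar, kale}.
      Root lily: left subtree has 1 node {daisy}, right has 2 {tulip, pear}.
        Root tulip: left subtree has 0 nodes { }, right has 1 {pear}.
      Root kale: left subtree has 1 node {cedar}, right has 0 { }.
    Root hop: left subtree has 1 node {reed}, right has 0 { }.

bay ash rye lily daisy tulip pear kale cedar hop reed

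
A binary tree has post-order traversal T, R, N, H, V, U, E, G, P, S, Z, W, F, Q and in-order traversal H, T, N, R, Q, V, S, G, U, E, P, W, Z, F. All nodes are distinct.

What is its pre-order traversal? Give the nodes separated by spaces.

The last element of post-order is the root; it splits in-order into left and right subtrees.
Root Q: left subtree has 4 nodes {H, T, N, R}, right has 9 {V, S, G, U, E, P, W, Z, F}.
  Root H: left subtree has 0 nodes { }, right has 3 {T, N, R}.
    Root N: left subtree has 1 node {T}, right has 1 {R}.
  Root F: left subtree has 8 nodes {V, S, G, U, E, P, W, Z}, right has 0 { }.
    Root W: left subtree has 6 nodes {V, S, G, U, E, P}, right has 1 {Z}.
      Root S: left subtree has 1 node {V}, right has 4 {G, U, E, P}.
        Root P: left subtree has 3 nodes {G, U, E}, right has 0 { }.
          Root G: left subtree has 0 nodes { }, right has 2 {U, E}.
            Root E: left subtree has 1 node {U}, right has 0 { }.

Q H N T R F W S V P G E U Z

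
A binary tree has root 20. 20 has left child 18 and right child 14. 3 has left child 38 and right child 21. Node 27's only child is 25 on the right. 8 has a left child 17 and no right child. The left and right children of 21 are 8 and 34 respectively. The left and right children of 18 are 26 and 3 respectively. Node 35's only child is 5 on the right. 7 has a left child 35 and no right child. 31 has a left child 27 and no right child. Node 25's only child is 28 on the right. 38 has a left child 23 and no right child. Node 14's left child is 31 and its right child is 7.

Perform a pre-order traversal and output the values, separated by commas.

20, 18, 26, 3, 38, 23, 21, 8, 17, 34, 14, 31, 27, 25, 28, 7, 35, 5

Pre-order visits the node, then its left subtree, then its right subtree.
Visit 20.
At 20: go left to 18.
  Visit 18.
  At 18: go left to 26.
    26 is a leaf — visit 26.
  At 18: go right to 3.
    Visit 3.
    At 3: go left to 38.
      Visit 38.
      At 38: go left to 23.
        23 is a leaf — visit 23.
      At 38: no right child.
    At 3: go right to 21.
      Visit 21.
      At 21: go left to 8.
        Visit 8.
        At 8: go left to 17.
          17 is a leaf — visit 17.
        At 8: no right child.
      At 21: go right to 34.
        34 is a leaf — visit 34.
At 20: go right to 14.
  Visit 14.
  At 14: go left to 31.
    Visit 31.
    At 31: go left to 27.
      Visit 27.
      At 27: no left child.
      At 27: go right to 25.
        Visit 25.
        At 25: no left child.
        At 25: go right to 28.
          28 is a leaf — visit 28.
    At 31: no right child.
  At 14: go right to 7.
    Visit 7.
    At 7: go left to 35.
      Visit 35.
      At 35: no left child.
      At 35: go right to 5.
        5 is a leaf — visit 5.
    At 7: no right child.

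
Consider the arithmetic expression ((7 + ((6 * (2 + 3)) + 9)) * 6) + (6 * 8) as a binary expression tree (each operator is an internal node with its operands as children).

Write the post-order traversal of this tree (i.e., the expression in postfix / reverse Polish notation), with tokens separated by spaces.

Post-order on an expression tree gives postfix notation: for each operator, emit left operand, right operand, then the operator.

7 6 2 3 + * 9 + + 6 * 6 8 * +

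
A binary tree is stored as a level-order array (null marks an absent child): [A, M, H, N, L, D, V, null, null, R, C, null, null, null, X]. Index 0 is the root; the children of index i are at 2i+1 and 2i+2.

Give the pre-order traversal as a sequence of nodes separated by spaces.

Pre-order visits the node, then its left subtree, then its right subtree.
Visit A.
At A: go left to M.
  Visit M.
  At M: go left to N.
    N is a leaf — visit N.
  At M: go right to L.
    Visit L.
    At L: go left to R.
      R is a leaf — visit R.
    At L: go right to C.
      C is a leaf — visit C.
At A: go right to H.
  Visit H.
  At H: go left to D.
    D is a leaf — visit D.
  At H: go right to V.
    Visit V.
    At V: no left child.
    At V: go right to X.
      X is a leaf — visit X.

A M N L R C H D V X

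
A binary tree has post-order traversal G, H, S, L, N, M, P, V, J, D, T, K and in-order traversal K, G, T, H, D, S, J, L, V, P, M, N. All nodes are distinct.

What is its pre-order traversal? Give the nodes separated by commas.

The last element of post-order is the root; it splits in-order into left and right subtrees.
Root K: left subtree has 0 nodes { }, right has 11 {G, T, H, D, S, J, L, V, P, M, N}.
  Root T: left subtree has 1 node {G}, right has 9 {H, D, S, J, L, V, P, M, N}.
    Root D: left subtree has 1 node {H}, right has 7 {S, J, L, V, P, M, N}.
      Root J: left subtree has 1 node {S}, right has 5 {L, V, P, M, N}.
        Root V: left subtree has 1 node {L}, right has 3 {P, M, N}.
          Root P: left subtree has 0 nodes { }, right has 2 {M, N}.
            Root M: left subtree has 0 nodes { }, right has 1 {N}.

K, T, G, D, H, J, S, V, L, P, M, N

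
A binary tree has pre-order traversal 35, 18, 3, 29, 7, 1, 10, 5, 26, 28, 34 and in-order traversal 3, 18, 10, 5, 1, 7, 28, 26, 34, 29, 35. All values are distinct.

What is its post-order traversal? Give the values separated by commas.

The first element of pre-order is the root; it splits in-order into left and right subtrees.
Root 35: left subtree has 10 nodes {3, 18, 10, 5, 1, 7, 28, 26, 34, 29}, right has 0 { }.
  Root 18: left subtree has 1 node {3}, right has 8 {10, 5, 1, 7, 28, 26, 34, 29}.
    Root 29: left subtree has 7 nodes {10, 5, 1, 7, 28, 26, 34}, right has 0 { }.
      Root 7: left subtree has 3 nodes {10, 5, 1}, right has 3 {28, 26, 34}.
        Root 1: left subtree has 2 nodes {10, 5}, right has 0 { }.
          Root 10: left subtree has 0 nodes { }, right has 1 {5}.
        Root 26: left subtree has 1 node {28}, right has 1 {34}.

3, 5, 10, 1, 28, 34, 26, 7, 29, 18, 35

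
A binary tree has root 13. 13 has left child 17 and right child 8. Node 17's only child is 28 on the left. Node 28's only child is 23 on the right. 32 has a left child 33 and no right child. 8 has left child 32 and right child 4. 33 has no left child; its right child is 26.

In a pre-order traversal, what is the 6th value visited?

32

Pre-order visits the node, then its left subtree, then its right subtree.
Visit 13.
At 13: go left to 17.
  Visit 17.
  At 17: go left to 28.
    Visit 28.
    At 28: no left child.
    At 28: go right to 23.
      23 is a leaf — visit 23.
  At 17: no right child.
At 13: go right to 8.
  Visit 8.
  At 8: go left to 32.
    Visit 32.
    At 32: go left to 33.
      Visit 33.
      At 33: no left child.
      At 33: go right to 26.
        26 is a leaf — visit 26.
    At 32: no right child.
  At 8: go right to 4.
    4 is a leaf — visit 4.
Full pre-order sequence: 13, 17, 28, 23, 8, 32, 33, 26, 4.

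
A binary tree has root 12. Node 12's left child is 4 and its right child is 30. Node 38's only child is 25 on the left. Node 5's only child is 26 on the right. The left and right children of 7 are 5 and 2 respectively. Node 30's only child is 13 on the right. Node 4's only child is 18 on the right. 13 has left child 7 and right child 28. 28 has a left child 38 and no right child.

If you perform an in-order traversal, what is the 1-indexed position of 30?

4

In-order visits the left subtree, then the node, then the right subtree.
At 12: go left to 4.
  At 4: no left child.
  Visit 4.
  At 4: go right to 18.
    18 is a leaf — visit 18.
Visit 12.
At 12: go right to 30.
  At 30: no left child.
  Visit 30.
  At 30: go right to 13.
    At 13: go left to 7.
      At 7: go left to 5.
        At 5: no left child.
        Visit 5.
        At 5: go right to 26.
          26 is a leaf — visit 26.
      Visit 7.
      At 7: go right to 2.
        2 is a leaf — visit 2.
    Visit 13.
    At 13: go right to 28.
      At 28: go left to 38.
        At 38: go left to 25.
          25 is a leaf — visit 25.
        Visit 38.
        At 38: no right child.
      Visit 28.
      At 28: no right child.
Full in-order sequence: 4, 18, 12, 30, 5, 26, 7, 2, 13, 25, 38, 28.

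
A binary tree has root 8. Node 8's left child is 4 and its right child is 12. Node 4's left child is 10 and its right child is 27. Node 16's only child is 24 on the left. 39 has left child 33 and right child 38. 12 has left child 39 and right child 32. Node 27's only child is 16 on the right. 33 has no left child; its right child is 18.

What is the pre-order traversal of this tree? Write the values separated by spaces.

8 4 10 27 16 24 12 39 33 18 38 32

Pre-order visits the node, then its left subtree, then its right subtree.
Visit 8.
At 8: go left to 4.
  Visit 4.
  At 4: go left to 10.
    10 is a leaf — visit 10.
  At 4: go right to 27.
    Visit 27.
    At 27: no left child.
    At 27: go right to 16.
      Visit 16.
      At 16: go left to 24.
        24 is a leaf — visit 24.
      At 16: no right child.
At 8: go right to 12.
  Visit 12.
  At 12: go left to 39.
    Visit 39.
    At 39: go left to 33.
      Visit 33.
      At 33: no left child.
      At 33: go right to 18.
        18 is a leaf — visit 18.
    At 39: go right to 38.
      38 is a leaf — visit 38.
  At 12: go right to 32.
    32 is a leaf — visit 32.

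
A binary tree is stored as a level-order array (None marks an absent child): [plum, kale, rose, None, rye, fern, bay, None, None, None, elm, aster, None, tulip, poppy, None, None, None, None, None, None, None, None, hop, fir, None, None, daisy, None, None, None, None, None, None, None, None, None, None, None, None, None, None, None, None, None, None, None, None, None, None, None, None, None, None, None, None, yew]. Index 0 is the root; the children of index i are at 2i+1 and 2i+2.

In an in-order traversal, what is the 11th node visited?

In-order visits the left subtree, then the node, then the right subtree.
At plum: go left to kale.
  At kale: no left child.
  Visit kale.
  At kale: go right to rye.
    At rye: no left child.
    Visit rye.
    At rye: go right to elm.
      elm is a leaf — visit elm.
Visit plum.
At plum: go right to rose.
  At rose: go left to fern.
    At fern: go left to aster.
      At aster: go left to hop.
        hop is a leaf — visit hop.
      Visit aster.
      At aster: go right to fir.
        fir is a leaf — visit fir.
    Visit fern.
    At fern: no right child.
  Visit rose.
  At rose: go right to bay.
    At bay: go left to tulip.
      At tulip: go left to daisy.
        At daisy: no left child.
        Visit daisy.
        At daisy: go right to yew.
          yew is a leaf — visit yew.
      Visit tulip.
      At tulip: no right child.
    Visit bay.
    At bay: go right to poppy.
      poppy is a leaf — visit poppy.
Full in-order sequence: kale, rye, elm, plum, hop, aster, fir, fern, rose, daisy, yew, tulip, bay, poppy.

yew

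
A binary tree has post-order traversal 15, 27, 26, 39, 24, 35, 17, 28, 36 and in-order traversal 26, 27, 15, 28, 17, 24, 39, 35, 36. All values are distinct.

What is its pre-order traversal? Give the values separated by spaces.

The last element of post-order is the root; it splits in-order into left and right subtrees.
Root 36: left subtree has 8 nodes {26, 27, 15, 28, 17, 24, 39, 35}, right has 0 { }.
  Root 28: left subtree has 3 nodes {26, 27, 15}, right has 4 {17, 24, 39, 35}.
    Root 26: left subtree has 0 nodes { }, right has 2 {27, 15}.
      Root 27: left subtree has 0 nodes { }, right has 1 {15}.
    Root 17: left subtree has 0 nodes { }, right has 3 {24, 39, 35}.
      Root 35: left subtree has 2 nodes {24, 39}, right has 0 { }.
        Root 24: left subtree has 0 nodes { }, right has 1 {39}.

36 28 26 27 15 17 35 24 39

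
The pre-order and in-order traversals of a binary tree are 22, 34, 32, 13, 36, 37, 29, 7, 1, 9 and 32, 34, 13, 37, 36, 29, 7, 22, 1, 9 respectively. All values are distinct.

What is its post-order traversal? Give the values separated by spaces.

The first element of pre-order is the root; it splits in-order into left and right subtrees.
Root 22: left subtree has 7 nodes {32, 34, 13, 37, 36, 29, 7}, right has 2 {1, 9}.
  Root 34: left subtree has 1 node {32}, right has 5 {13, 37, 36, 29, 7}.
    Root 13: left subtree has 0 nodes { }, right has 4 {37, 36, 29, 7}.
      Root 36: left subtree has 1 node {37}, right has 2 {29, 7}.
        Root 29: left subtree has 0 nodes { }, right has 1 {7}.
  Root 1: left subtree has 0 nodes { }, right has 1 {9}.

32 37 7 29 36 13 34 9 1 22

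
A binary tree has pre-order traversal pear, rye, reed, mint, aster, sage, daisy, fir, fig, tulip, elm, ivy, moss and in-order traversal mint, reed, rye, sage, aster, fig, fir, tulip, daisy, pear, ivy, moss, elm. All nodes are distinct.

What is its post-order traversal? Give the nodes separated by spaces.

mint reed sage fig tulip fir daisy aster rye moss ivy elm pear

The first element of pre-order is the root; it splits in-order into left and right subtrees.
Root pear: left subtree has 9 nodes {mint, reed, rye, sage, aster, fig, fir, tulip, daisy}, right has 3 {ivy, moss, elm}.
  Root rye: left subtree has 2 nodes {mint, reed}, right has 6 {sage, aster, fig, fir, tulip, daisy}.
    Root reed: left subtree has 1 node {mint}, right has 0 { }.
    Root aster: left subtree has 1 node {sage}, right has 4 {fig, fir, tulip, daisy}.
      Root daisy: left subtree has 3 nodes {fig, fir, tulip}, right has 0 { }.
        Root fir: left subtree has 1 node {fig}, right has 1 {tulip}.
  Root elm: left subtree has 2 nodes {ivy, moss}, right has 0 { }.
    Root ivy: left subtree has 0 nodes { }, right has 1 {moss}.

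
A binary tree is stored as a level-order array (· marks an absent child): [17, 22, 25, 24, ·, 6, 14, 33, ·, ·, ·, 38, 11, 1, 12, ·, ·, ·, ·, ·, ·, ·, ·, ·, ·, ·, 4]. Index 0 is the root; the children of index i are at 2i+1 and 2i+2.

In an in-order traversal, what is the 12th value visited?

In-order visits the left subtree, then the node, then the right subtree.
At 17: go left to 22.
  At 22: go left to 24.
    At 24: go left to 33.
      33 is a leaf — visit 33.
    Visit 24.
    At 24: no right child.
  Visit 22.
  At 22: no right child.
Visit 17.
At 17: go right to 25.
  At 25: go left to 6.
    At 6: go left to 38.
      38 is a leaf — visit 38.
    Visit 6.
    At 6: go right to 11.
      At 11: no left child.
      Visit 11.
      At 11: go right to 4.
        4 is a leaf — visit 4.
  Visit 25.
  At 25: go right to 14.
    At 14: go left to 1.
      1 is a leaf — visit 1.
    Visit 14.
    At 14: go right to 12.
      12 is a leaf — visit 12.
Full in-order sequence: 33, 24, 22, 17, 38, 6, 11, 4, 25, 1, 14, 12.

12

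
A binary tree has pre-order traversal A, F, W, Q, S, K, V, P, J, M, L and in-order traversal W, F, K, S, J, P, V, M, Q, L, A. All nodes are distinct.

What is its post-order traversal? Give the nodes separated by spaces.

The first element of pre-order is the root; it splits in-order into left and right subtrees.
Root A: left subtree has 10 nodes {W, F, K, S, J, P, V, M, Q, L}, right has 0 { }.
  Root F: left subtree has 1 node {W}, right has 8 {K, S, J, P, V, M, Q, L}.
    Root Q: left subtree has 6 nodes {K, S, J, P, V, M}, right has 1 {L}.
      Root S: left subtree has 1 node {K}, right has 4 {J, P, V, M}.
        Root V: left subtree has 2 nodes {J, P}, right has 1 {M}.
          Root P: left subtree has 1 node {J}, right has 0 { }.

W K J P M V S L Q F A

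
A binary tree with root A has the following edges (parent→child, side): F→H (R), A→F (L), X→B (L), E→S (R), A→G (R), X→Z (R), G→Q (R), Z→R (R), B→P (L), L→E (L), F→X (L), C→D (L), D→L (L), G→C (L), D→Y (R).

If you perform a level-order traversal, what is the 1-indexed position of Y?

Level-order visits nodes level by level from the root, left to right within each level.
Level 0: A
Level 1: F, G
Level 2: X, H, C, Q
Level 3: B, Z, D
Level 4: P, R, L, Y
Level 5: E
Level 6: S
Full level-order sequence: A, F, G, X, H, C, Q, B, Z, D, P, R, L, Y, E, S.

14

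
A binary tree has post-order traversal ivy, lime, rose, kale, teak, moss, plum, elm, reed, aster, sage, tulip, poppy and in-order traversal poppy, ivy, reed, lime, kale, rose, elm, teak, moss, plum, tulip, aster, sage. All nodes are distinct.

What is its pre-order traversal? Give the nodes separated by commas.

poppy, tulip, reed, ivy, elm, kale, lime, rose, plum, moss, teak, sage, aster

The last element of post-order is the root; it splits in-order into left and right subtrees.
Root poppy: left subtree has 0 nodes { }, right has 12 {ivy, reed, lime, kale, rose, elm, teak, moss, plum, tulip, aster, sage}.
  Root tulip: left subtree has 9 nodes {ivy, reed, lime, kale, rose, elm, teak, moss, plum}, right has 2 {aster, sage}.
    Root reed: left subtree has 1 node {ivy}, right has 7 {lime, kale, rose, elm, teak, moss, plum}.
      Root elm: left subtree has 3 nodes {lime, kale, rose}, right has 3 {teak, moss, plum}.
        Root kale: left subtree has 1 node {lime}, right has 1 {rose}.
        Root plum: left subtree has 2 nodes {teak, moss}, right has 0 { }.
          Root moss: left subtree has 1 node {teak}, right has 0 { }.
    Root sage: left subtree has 1 node {aster}, right has 0 { }.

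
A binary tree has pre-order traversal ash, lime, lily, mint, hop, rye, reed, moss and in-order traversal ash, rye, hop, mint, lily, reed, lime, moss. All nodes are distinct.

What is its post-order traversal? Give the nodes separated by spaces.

rye hop mint reed lily moss lime ash

The first element of pre-order is the root; it splits in-order into left and right subtrees.
Root ash: left subtree has 0 nodes { }, right has 7 {rye, hop, mint, lily, reed, lime, moss}.
  Root lime: left subtree has 5 nodes {rye, hop, mint, lily, reed}, right has 1 {moss}.
    Root lily: left subtree has 3 nodes {rye, hop, mint}, right has 1 {reed}.
      Root mint: left subtree has 2 nodes {rye, hop}, right has 0 { }.
        Root hop: left subtree has 1 node {rye}, right has 0 { }.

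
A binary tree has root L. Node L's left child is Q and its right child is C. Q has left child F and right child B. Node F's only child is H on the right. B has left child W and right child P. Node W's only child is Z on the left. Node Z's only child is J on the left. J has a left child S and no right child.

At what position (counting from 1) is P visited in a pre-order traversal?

10

Pre-order visits the node, then its left subtree, then its right subtree.
Visit L.
At L: go left to Q.
  Visit Q.
  At Q: go left to F.
    Visit F.
    At F: no left child.
    At F: go right to H.
      H is a leaf — visit H.
  At Q: go right to B.
    Visit B.
    At B: go left to W.
      Visit W.
      At W: go left to Z.
        Visit Z.
        At Z: go left to J.
          Visit J.
          At J: go left to S.
            S is a leaf — visit S.
          At J: no right child.
        At Z: no right child.
      At W: no right child.
    At B: go right to P.
      P is a leaf — visit P.
At L: go right to C.
  C is a leaf — visit C.
Full pre-order sequence: L, Q, F, H, B, W, Z, J, S, P, C.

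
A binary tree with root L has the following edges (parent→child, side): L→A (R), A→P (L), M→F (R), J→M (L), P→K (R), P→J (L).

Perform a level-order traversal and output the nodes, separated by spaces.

L A P J K M F

Level-order visits nodes level by level from the root, left to right within each level.
Level 0: L
Level 1: A
Level 2: P
Level 3: J, K
Level 4: M
Level 5: F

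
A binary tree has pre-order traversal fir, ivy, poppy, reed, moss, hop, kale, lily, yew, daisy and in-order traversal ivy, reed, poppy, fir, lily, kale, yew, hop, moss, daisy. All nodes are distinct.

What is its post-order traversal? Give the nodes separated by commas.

reed, poppy, ivy, lily, yew, kale, hop, daisy, moss, fir

The first element of pre-order is the root; it splits in-order into left and right subtrees.
Root fir: left subtree has 3 nodes {ivy, reed, poppy}, right has 6 {lily, kale, yew, hop, moss, daisy}.
  Root ivy: left subtree has 0 nodes { }, right has 2 {reed, poppy}.
    Root poppy: left subtree has 1 node {reed}, right has 0 { }.
  Root moss: left subtree has 4 nodes {lily, kale, yew, hop}, right has 1 {daisy}.
    Root hop: left subtree has 3 nodes {lily, kale, yew}, right has 0 { }.
      Root kale: left subtree has 1 node {lily}, right has 1 {yew}.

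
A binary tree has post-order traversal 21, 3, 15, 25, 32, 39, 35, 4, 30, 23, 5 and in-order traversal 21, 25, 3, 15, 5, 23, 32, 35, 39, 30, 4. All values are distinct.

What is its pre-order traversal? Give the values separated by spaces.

The last element of post-order is the root; it splits in-order into left and right subtrees.
Root 5: left subtree has 4 nodes {21, 25, 3, 15}, right has 6 {23, 32, 35, 39, 30, 4}.
  Root 25: left subtree has 1 node {21}, right has 2 {3, 15}.
    Root 15: left subtree has 1 node {3}, right has 0 { }.
  Root 23: left subtree has 0 nodes { }, right has 5 {32, 35, 39, 30, 4}.
    Root 30: left subtree has 3 nodes {32, 35, 39}, right has 1 {4}.
      Root 35: left subtree has 1 node {32}, right has 1 {39}.

5 25 21 15 3 23 30 35 32 39 4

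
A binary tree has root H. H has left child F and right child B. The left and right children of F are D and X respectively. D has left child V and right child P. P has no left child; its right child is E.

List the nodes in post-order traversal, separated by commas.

V, E, P, D, X, F, B, H

Post-order visits the left subtree, then the right subtree, then the node.
At H: go left to F.
  At F: go left to D.
    At D: go left to V.
      V is a leaf — visit V.
    At D: go right to P.
      At P: no left child.
      At P: go right to E.
        E is a leaf — visit E.
      Visit P.
    Visit D.
  At F: go right to X.
    X is a leaf — visit X.
  Visit F.
At H: go right to B.
  B is a leaf — visit B.
Visit H.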